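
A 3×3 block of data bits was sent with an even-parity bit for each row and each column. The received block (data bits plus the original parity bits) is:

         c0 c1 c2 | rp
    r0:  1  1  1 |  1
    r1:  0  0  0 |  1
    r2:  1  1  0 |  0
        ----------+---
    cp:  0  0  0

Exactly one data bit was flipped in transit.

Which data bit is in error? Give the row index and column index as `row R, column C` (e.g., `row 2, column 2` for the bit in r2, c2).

row 1, column 2

Recompute each row's even parity and compare to rp:
  r0: data parity 1, sent rp 1 → ok
  r1: data parity 0, sent rp 1 → mismatch
  r2: data parity 0, sent rp 0 → ok
Recompute each column's even parity and compare to cp:
  c0: data parity 0, sent cp 0 → ok
  c1: data parity 0, sent cp 0 → ok
  c2: data parity 1, sent cp 0 → mismatch
Exactly one row (r1) and one column (c2) fail → the flipped bit is at their intersection.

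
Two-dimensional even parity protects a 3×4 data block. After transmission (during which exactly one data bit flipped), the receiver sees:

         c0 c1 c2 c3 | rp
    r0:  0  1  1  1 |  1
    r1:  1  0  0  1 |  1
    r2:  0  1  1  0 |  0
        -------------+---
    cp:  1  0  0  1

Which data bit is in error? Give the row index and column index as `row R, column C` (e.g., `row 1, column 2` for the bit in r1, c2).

row 1, column 3

Recompute each row's even parity and compare to rp:
  r0: data parity 1, sent rp 1 → ok
  r1: data parity 0, sent rp 1 → mismatch
  r2: data parity 0, sent rp 0 → ok
Recompute each column's even parity and compare to cp:
  c0: data parity 1, sent cp 1 → ok
  c1: data parity 0, sent cp 0 → ok
  c2: data parity 0, sent cp 0 → ok
  c3: data parity 0, sent cp 1 → mismatch
Exactly one row (r1) and one column (c3) fail → the flipped bit is at their intersection.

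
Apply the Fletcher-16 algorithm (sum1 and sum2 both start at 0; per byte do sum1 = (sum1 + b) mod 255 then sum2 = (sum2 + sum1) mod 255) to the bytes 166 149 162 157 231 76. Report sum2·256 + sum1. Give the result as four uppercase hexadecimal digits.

Running sums (mod 255):
  after byte 0 (166): sum1=166, sum2=166
  after byte 1 (149): sum1=60, sum2=226
  after byte 2 (162): sum1=222, sum2=193
  after byte 3 (157): sum1=124, sum2=62
  after byte 4 (231): sum1=100, sum2=162
  after byte 5 (76): sum1=176, sum2=83
Checksum = sum2·256 + sum1 = 83·256 + 176 = 21424 = 0x53B0.

53B0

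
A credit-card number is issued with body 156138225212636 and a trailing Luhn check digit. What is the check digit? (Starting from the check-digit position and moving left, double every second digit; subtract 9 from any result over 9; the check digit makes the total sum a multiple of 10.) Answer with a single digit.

Partial digits right→left: 6 3 6 2 1 2 5 2 2 8 3 1 6 5 1
Double every second digit counting from the check-digit position (so the 1st, 3rd, 5th, ... of the partial from the right).
  doubled (with −9 where >9): 3 3 2 1 4 6 3 2 → sum 24
  kept as-is: 3 2 2 2 8 1 5 → sum 23
Total = 24 + 23 = 47.
Check digit = (10 − (47 mod 10)) mod 10 = 3.

3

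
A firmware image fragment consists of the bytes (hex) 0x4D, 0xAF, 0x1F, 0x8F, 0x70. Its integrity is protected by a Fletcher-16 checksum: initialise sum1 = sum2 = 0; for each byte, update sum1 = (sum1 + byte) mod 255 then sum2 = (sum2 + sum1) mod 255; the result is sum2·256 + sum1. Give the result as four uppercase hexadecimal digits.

2E1C

Running sums (mod 255):
  after byte 0 (0x4D): sum1=77, sum2=77
  after byte 1 (0xAF): sum1=252, sum2=74
  after byte 2 (0x1F): sum1=28, sum2=102
  after byte 3 (0x8F): sum1=171, sum2=18
  after byte 4 (0x70): sum1=28, sum2=46
Checksum = sum2·256 + sum1 = 46·256 + 28 = 11804 = 0x2E1C.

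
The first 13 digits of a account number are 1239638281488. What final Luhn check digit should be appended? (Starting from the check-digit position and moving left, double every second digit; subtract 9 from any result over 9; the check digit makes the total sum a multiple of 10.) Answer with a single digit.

5

Partial digits right→left: 8 8 4 1 8 2 8 3 6 9 3 2 1
Double every second digit counting from the check-digit position (so the 1st, 3rd, 5th, ... of the partial from the right).
  doubled (with −9 where >9): 7 8 7 7 3 6 2 → sum 40
  kept as-is: 8 1 2 3 9 2 → sum 25
Total = 40 + 25 = 65.
Check digit = (10 − (65 mod 10)) mod 10 = 5.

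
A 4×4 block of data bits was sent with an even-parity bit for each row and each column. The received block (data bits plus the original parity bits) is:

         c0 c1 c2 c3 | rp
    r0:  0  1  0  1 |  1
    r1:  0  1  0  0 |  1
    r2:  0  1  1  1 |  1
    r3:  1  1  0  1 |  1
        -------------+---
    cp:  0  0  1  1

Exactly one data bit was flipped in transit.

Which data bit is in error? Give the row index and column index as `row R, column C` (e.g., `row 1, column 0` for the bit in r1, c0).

Recompute each row's even parity and compare to rp:
  r0: data parity 0, sent rp 1 → mismatch
  r1: data parity 1, sent rp 1 → ok
  r2: data parity 1, sent rp 1 → ok
  r3: data parity 1, sent rp 1 → ok
Recompute each column's even parity and compare to cp:
  c0: data parity 1, sent cp 0 → mismatch
  c1: data parity 0, sent cp 0 → ok
  c2: data parity 1, sent cp 1 → ok
  c3: data parity 1, sent cp 1 → ok
Exactly one row (r0) and one column (c0) fail → the flipped bit is at their intersection.

row 0, column 0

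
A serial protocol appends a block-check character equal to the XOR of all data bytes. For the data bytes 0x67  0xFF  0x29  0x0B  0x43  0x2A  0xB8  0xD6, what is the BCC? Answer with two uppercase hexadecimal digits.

XOR the bytes together:
  start with 0x67
  0x67 ⊕ 0xFF = 0x98
  0x98 ⊕ 0x29 = 0xB1
  0xB1 ⊕ 0x0B = 0xBA
  0xBA ⊕ 0x43 = 0xF9
  0xF9 ⊕ 0x2A = 0xD3
  0xD3 ⊕ 0xB8 = 0x6B
  0x6B ⊕ 0xD6 = 0xBD

BD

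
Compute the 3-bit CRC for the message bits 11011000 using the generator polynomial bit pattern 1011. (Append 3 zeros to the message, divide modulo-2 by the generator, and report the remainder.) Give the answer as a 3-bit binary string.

Append 3 zeros: 11011000000. Divide by 1011 (XOR where the leading bit is 1):
  pos 0: 1101 XOR 1011 = 0110
  pos 1: 1101 XOR 1011 = 0110
  pos 2: 1100 XOR 1011 = 0111
  pos 3: 1110 XOR 1011 = 0101
  pos 4: 1010 XOR 1011 = 0001
  pos 7: 1000 XOR 1011 = 0011
Remainder (last 3 bits) = 011. This is the CRC / FCS.

011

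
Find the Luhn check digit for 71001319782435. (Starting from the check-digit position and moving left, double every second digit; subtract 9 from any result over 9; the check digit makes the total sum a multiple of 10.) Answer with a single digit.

Partial digits right→left: 5 3 4 2 8 7 9 1 3 1 0 0 1 7
Double every second digit counting from the check-digit position (so the 1st, 3rd, 5th, ... of the partial from the right).
  doubled (with −9 where >9): 1 8 7 9 6 0 2 → sum 33
  kept as-is: 3 2 7 1 1 0 7 → sum 21
Total = 33 + 21 = 54.
Check digit = (10 − (54 mod 10)) mod 10 = 6.

6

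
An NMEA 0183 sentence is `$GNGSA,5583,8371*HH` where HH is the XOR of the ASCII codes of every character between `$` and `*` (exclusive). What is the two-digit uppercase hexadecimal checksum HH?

XOR the ASCII codes of the payload characters:
  'G' = 0x47 → acc = 0x47
  'N' = 0x4E → acc = 0x09
  'G' = 0x47 → acc = 0x4E
  'S' = 0x53 → acc = 0x1D
  'A' = 0x41 → acc = 0x5C
  ',' = 0x2C → acc = 0x70
  '5' = 0x35 → acc = 0x45
  '5' = 0x35 → acc = 0x70
  '8' = 0x38 → acc = 0x48
  '3' = 0x33 → acc = 0x7B
  ',' = 0x2C → acc = 0x57
  '8' = 0x38 → acc = 0x6F
  '3' = 0x33 → acc = 0x5C
  '7' = 0x37 → acc = 0x6B
  '1' = 0x31 → acc = 0x5A
Checksum = 0x5A.

5A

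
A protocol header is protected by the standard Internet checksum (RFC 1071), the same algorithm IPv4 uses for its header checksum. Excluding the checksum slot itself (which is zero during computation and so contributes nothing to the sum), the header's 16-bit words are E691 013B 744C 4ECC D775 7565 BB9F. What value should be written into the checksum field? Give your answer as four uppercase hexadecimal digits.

4C9F

One's-complement addition (fold any carry out of bit 15 back into bit 0):
  0xE691 + 0x013B = 0x0E7CC
  0xE7CC + 0x744C = 0x15C18 → wrap carry → 0x5C19
  0x5C19 + 0x4ECC = 0x0AAE5
  0xAAE5 + 0xD775 = 0x1825A → wrap carry → 0x825B
  0x825B + 0x7565 = 0x0F7C0
  0xF7C0 + 0xBB9F = 0x1B35F → wrap carry → 0xB360
One's-complement sum = 0xB360.
Checksum = ~0xB360 & 0xFFFF = 0x4C9F.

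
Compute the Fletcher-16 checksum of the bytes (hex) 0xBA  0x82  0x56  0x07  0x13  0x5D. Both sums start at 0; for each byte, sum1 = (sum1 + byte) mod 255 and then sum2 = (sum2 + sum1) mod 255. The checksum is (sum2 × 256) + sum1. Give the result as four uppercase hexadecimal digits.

DE0B

Running sums (mod 255):
  after byte 0 (0xBA): sum1=186, sum2=186
  after byte 1 (0x82): sum1=61, sum2=247
  after byte 2 (0x56): sum1=147, sum2=139
  after byte 3 (0x07): sum1=154, sum2=38
  after byte 4 (0x13): sum1=173, sum2=211
  after byte 5 (0x5D): sum1=11, sum2=222
Checksum = sum2·256 + sum1 = 222·256 + 11 = 56843 = 0xDE0B.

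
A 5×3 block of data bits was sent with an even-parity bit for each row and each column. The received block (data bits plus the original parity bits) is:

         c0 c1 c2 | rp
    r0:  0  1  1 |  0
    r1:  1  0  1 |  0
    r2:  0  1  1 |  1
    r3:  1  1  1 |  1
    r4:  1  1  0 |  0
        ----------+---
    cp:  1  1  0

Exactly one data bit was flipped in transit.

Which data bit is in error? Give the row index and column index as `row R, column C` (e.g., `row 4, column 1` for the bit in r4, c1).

Recompute each row's even parity and compare to rp:
  r0: data parity 0, sent rp 0 → ok
  r1: data parity 0, sent rp 0 → ok
  r2: data parity 0, sent rp 1 → mismatch
  r3: data parity 1, sent rp 1 → ok
  r4: data parity 0, sent rp 0 → ok
Recompute each column's even parity and compare to cp:
  c0: data parity 1, sent cp 1 → ok
  c1: data parity 0, sent cp 1 → mismatch
  c2: data parity 0, sent cp 0 → ok
Exactly one row (r2) and one column (c1) fail → the flipped bit is at their intersection.

row 2, column 1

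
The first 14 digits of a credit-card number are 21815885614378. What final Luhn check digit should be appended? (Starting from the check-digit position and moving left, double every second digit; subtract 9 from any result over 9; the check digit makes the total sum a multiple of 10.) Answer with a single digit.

3

Partial digits right→left: 8 7 3 4 1 6 5 8 8 5 1 8 1 2
Double every second digit counting from the check-digit position (so the 1st, 3rd, 5th, ... of the partial from the right).
  doubled (with −9 where >9): 7 6 2 1 7 2 2 → sum 27
  kept as-is: 7 4 6 8 5 8 2 → sum 40
Total = 27 + 40 = 67.
Check digit = (10 − (67 mod 10)) mod 10 = 3.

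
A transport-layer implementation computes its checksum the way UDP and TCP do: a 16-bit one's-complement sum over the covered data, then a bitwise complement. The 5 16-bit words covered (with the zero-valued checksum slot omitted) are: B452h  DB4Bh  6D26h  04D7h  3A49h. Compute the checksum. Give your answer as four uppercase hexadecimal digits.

C41A

One's-complement addition (fold any carry out of bit 15 back into bit 0):
  0xB452 + 0xDB4B = 0x18F9D → wrap carry → 0x8F9E
  0x8F9E + 0x6D26 = 0x0FCC4
  0xFCC4 + 0x04D7 = 0x1019B → wrap carry → 0x019C
  0x019C + 0x3A49 = 0x03BE5
One's-complement sum = 0x3BE5.
Checksum = ~0x3BE5 & 0xFFFF = 0xC41A.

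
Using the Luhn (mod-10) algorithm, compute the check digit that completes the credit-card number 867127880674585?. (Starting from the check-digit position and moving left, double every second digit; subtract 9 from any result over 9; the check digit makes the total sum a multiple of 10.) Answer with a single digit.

0

Partial digits right→left: 5 8 5 4 7 6 0 8 8 7 2 1 7 6 8
Double every second digit counting from the check-digit position (so the 1st, 3rd, 5th, ... of the partial from the right).
  doubled (with −9 where >9): 1 1 5 0 7 4 5 7 → sum 30
  kept as-is: 8 4 6 8 7 1 6 → sum 40
Total = 30 + 40 = 70.
Check digit = (10 − (70 mod 10)) mod 10 = 0.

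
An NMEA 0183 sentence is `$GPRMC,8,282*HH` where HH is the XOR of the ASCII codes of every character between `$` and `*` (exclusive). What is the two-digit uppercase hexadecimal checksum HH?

XOR the ASCII codes of the payload characters:
  'G' = 0x47 → acc = 0x47
  'P' = 0x50 → acc = 0x17
  'R' = 0x52 → acc = 0x45
  'M' = 0x4D → acc = 0x08
  'C' = 0x43 → acc = 0x4B
  ',' = 0x2C → acc = 0x67
  '8' = 0x38 → acc = 0x5F
  ',' = 0x2C → acc = 0x73
  '2' = 0x32 → acc = 0x41
  '8' = 0x38 → acc = 0x79
  '2' = 0x32 → acc = 0x4B
Checksum = 0x4B.

4B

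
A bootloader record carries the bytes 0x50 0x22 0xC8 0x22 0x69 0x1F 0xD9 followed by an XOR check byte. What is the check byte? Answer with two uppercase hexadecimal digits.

XOR the bytes together:
  start with 0x50
  0x50 ⊕ 0x22 = 0x72
  0x72 ⊕ 0xC8 = 0xBA
  0xBA ⊕ 0x22 = 0x98
  0x98 ⊕ 0x69 = 0xF1
  0xF1 ⊕ 0x1F = 0xEE
  0xEE ⊕ 0xD9 = 0x37

37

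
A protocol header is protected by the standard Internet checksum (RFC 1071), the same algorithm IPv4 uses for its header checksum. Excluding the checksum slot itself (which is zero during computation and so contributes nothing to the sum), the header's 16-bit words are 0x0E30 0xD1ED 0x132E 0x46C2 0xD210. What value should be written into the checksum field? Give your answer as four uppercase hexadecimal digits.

One's-complement addition (fold any carry out of bit 15 back into bit 0):
  0x0E30 + 0xD1ED = 0x0E01D
  0xE01D + 0x132E = 0x0F34B
  0xF34B + 0x46C2 = 0x13A0D → wrap carry → 0x3A0E
  0x3A0E + 0xD210 = 0x10C1E → wrap carry → 0x0C1F
One's-complement sum = 0x0C1F.
Checksum = ~0x0C1F & 0xFFFF = 0xF3E0.

F3E0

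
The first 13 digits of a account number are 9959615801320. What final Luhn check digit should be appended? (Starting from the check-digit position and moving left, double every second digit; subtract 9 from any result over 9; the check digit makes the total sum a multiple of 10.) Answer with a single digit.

Partial digits right→left: 0 2 3 1 0 8 5 1 6 9 5 9 9
Double every second digit counting from the check-digit position (so the 1st, 3rd, 5th, ... of the partial from the right).
  doubled (with −9 where >9): 0 6 0 1 3 1 9 → sum 20
  kept as-is: 2 1 8 1 9 9 → sum 30
Total = 20 + 30 = 50.
Check digit = (10 − (50 mod 10)) mod 10 = 0.

0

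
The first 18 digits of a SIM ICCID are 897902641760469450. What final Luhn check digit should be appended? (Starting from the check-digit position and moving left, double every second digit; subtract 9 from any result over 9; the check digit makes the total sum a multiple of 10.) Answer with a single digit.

Partial digits right→left: 0 5 4 9 6 4 0 6 7 1 4 6 2 0 9 7 9 8
Double every second digit counting from the check-digit position (so the 1st, 3rd, 5th, ... of the partial from the right).
  doubled (with −9 where >9): 0 8 3 0 5 8 4 9 9 → sum 46
  kept as-is: 5 9 4 6 1 6 0 7 8 → sum 46
Total = 46 + 46 = 92.
Check digit = (10 − (92 mod 10)) mod 10 = 8.

8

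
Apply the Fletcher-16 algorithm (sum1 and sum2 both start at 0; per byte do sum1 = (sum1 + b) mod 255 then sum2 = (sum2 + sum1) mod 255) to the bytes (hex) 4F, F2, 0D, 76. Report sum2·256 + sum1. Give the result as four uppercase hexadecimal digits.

Running sums (mod 255):
  after byte 0 (4F): sum1=79, sum2=79
  after byte 1 (F2): sum1=66, sum2=145
  after byte 2 (0D): sum1=79, sum2=224
  after byte 3 (76): sum1=197, sum2=166
Checksum = sum2·256 + sum1 = 166·256 + 197 = 42693 = 0xA6C5.

A6C5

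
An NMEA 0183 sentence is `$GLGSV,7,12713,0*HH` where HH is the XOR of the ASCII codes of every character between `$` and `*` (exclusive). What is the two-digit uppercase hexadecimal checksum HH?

54

XOR the ASCII codes of the payload characters:
  'G' = 0x47 → acc = 0x47
  'L' = 0x4C → acc = 0x0B
  'G' = 0x47 → acc = 0x4C
  'S' = 0x53 → acc = 0x1F
  'V' = 0x56 → acc = 0x49
  ',' = 0x2C → acc = 0x65
  '7' = 0x37 → acc = 0x52
  ',' = 0x2C → acc = 0x7E
  '1' = 0x31 → acc = 0x4F
  '2' = 0x32 → acc = 0x7D
  '7' = 0x37 → acc = 0x4A
  '1' = 0x31 → acc = 0x7B
  '3' = 0x33 → acc = 0x48
  ',' = 0x2C → acc = 0x64
  '0' = 0x30 → acc = 0x54
Checksum = 0x54.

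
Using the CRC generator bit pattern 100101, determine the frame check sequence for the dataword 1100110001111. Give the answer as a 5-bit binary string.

01100

Append 5 zeros: 110011000111100000. Divide by 100101 (XOR where the leading bit is 1):
  pos 0: 110011 XOR 100101 = 010110
  pos 1: 101100 XOR 100101 = 001001
  pos 3: 100100 XOR 100101 = 000001
  pos 8: 111110 XOR 100101 = 011011
  pos 9: 110110 XOR 100101 = 010011
  pos 10: 100110 XOR 100101 = 000011
Remainder (last 5 bits) = 01100. This is the CRC / FCS.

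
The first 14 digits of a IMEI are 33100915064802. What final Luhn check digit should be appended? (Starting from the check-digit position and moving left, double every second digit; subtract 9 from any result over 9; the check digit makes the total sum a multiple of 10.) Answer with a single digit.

Partial digits right→left: 2 0 8 4 6 0 5 1 9 0 0 1 3 3
Double every second digit counting from the check-digit position (so the 1st, 3rd, 5th, ... of the partial from the right).
  doubled (with −9 where >9): 4 7 3 1 9 0 6 → sum 30
  kept as-is: 0 4 0 1 0 1 3 → sum 9
Total = 30 + 9 = 39.
Check digit = (10 − (39 mod 10)) mod 10 = 1.

1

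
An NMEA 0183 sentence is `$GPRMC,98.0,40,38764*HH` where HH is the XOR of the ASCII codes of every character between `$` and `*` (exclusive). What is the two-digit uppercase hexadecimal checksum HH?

XOR the ASCII codes of the payload characters:
  'G' = 0x47 → acc = 0x47
  'P' = 0x50 → acc = 0x17
  'R' = 0x52 → acc = 0x45
  'M' = 0x4D → acc = 0x08
  'C' = 0x43 → acc = 0x4B
  ',' = 0x2C → acc = 0x67
  '9' = 0x39 → acc = 0x5E
  '8' = 0x38 → acc = 0x66
  '.' = 0x2E → acc = 0x48
  '0' = 0x30 → acc = 0x78
  ',' = 0x2C → acc = 0x54
  '4' = 0x34 → acc = 0x60
  '0' = 0x30 → acc = 0x50
  ',' = 0x2C → acc = 0x7C
  '3' = 0x33 → acc = 0x4F
  '8' = 0x38 → acc = 0x77
  '7' = 0x37 → acc = 0x40
  '6' = 0x36 → acc = 0x76
  '4' = 0x34 → acc = 0x42
Checksum = 0x42.

42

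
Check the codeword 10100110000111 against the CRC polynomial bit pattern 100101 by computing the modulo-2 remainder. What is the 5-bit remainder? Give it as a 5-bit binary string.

Modulo-2 division of 10100110000111 by 100101:
  pos 0: 101001 XOR 100101 = 001100
  pos 2: 110010 XOR 100101 = 010111
  pos 3: 101110 XOR 100101 = 001011
  pos 5: 101100 XOR 100101 = 001001
  pos 7: 100111 XOR 100101 = 000010
Remainder = 00101 (nonzero — an error is detected).

00101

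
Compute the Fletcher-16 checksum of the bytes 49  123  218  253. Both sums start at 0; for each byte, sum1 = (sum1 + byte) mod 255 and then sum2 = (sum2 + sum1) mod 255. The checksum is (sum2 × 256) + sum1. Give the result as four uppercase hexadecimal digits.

EA85

Running sums (mod 255):
  after byte 0 (49): sum1=49, sum2=49
  after byte 1 (123): sum1=172, sum2=221
  after byte 2 (218): sum1=135, sum2=101
  after byte 3 (253): sum1=133, sum2=234
Checksum = sum2·256 + sum1 = 234·256 + 133 = 60037 = 0xEA85.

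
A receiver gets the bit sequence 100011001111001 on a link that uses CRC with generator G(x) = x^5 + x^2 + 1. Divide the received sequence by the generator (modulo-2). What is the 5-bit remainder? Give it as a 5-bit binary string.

00000

Modulo-2 division of 100011001111001 by 100101:
  pos 0: 100011 XOR 100101 = 000110
  pos 3: 110001 XOR 100101 = 010100
  pos 4: 101001 XOR 100101 = 001100
  pos 6: 110011 XOR 100101 = 010110
  pos 7: 101100 XOR 100101 = 001001
  pos 9: 100101 XOR 100101 = 000000
Remainder = 00000 (zero — the frame passes the CRC check).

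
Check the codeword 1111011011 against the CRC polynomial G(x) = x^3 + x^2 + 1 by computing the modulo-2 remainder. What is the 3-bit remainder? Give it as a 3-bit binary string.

Modulo-2 division of 1111011011 by 1101:
  pos 0: 1111 XOR 1101 = 0010
  pos 2: 1001 XOR 1101 = 0100
  pos 3: 1001 XOR 1101 = 0100
  pos 4: 1000 XOR 1101 = 0101
  pos 5: 1011 XOR 1101 = 0110
  pos 6: 1101 XOR 1101 = 0000
Remainder = 000 (zero — the frame passes the CRC check).

000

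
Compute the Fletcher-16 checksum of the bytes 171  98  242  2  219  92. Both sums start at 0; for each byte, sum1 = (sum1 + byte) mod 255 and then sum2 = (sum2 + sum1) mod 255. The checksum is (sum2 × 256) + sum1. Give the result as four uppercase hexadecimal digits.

Running sums (mod 255):
  after byte 0 (171): sum1=171, sum2=171
  after byte 1 (98): sum1=14, sum2=185
  after byte 2 (242): sum1=1, sum2=186
  after byte 3 (2): sum1=3, sum2=189
  after byte 4 (219): sum1=222, sum2=156
  after byte 5 (92): sum1=59, sum2=215
Checksum = sum2·256 + sum1 = 215·256 + 59 = 55099 = 0xD73B.

D73B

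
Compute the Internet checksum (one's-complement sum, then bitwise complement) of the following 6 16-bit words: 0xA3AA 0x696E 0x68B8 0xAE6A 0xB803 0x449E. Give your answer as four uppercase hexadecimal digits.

DF21

One's-complement addition (fold any carry out of bit 15 back into bit 0):
  0xA3AA + 0x696E = 0x10D18 → wrap carry → 0x0D19
  0x0D19 + 0x68B8 = 0x075D1
  0x75D1 + 0xAE6A = 0x1243B → wrap carry → 0x243C
  0x243C + 0xB803 = 0x0DC3F
  0xDC3F + 0x449E = 0x120DD → wrap carry → 0x20DE
One's-complement sum = 0x20DE.
Checksum = ~0x20DE & 0xFFFF = 0xDF21.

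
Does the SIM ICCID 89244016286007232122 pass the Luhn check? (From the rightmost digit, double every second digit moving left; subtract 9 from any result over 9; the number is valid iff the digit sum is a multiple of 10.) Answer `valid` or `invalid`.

From the right, keep odd positions and double even positions (subtract 9 from any doubled value over 9):
  doubled (positions 2,4,...): 4 4 4 0 3 4 2 8 4 7 → sum 40
  kept (positions 1,3,...): 2 1 3 7 0 8 6 0 4 9 → sum 40
Total = 80.
80 mod 10 = 0, so the number is valid.

valid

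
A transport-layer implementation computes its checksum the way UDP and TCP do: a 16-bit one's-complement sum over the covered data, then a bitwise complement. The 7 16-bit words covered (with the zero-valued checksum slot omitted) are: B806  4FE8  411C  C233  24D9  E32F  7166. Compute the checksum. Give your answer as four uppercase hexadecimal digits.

7B51

One's-complement addition (fold any carry out of bit 15 back into bit 0):
  0xB806 + 0x4FE8 = 0x107EE → wrap carry → 0x07EF
  0x07EF + 0x411C = 0x0490B
  0x490B + 0xC233 = 0x10B3E → wrap carry → 0x0B3F
  0x0B3F + 0x24D9 = 0x03018
  0x3018 + 0xE32F = 0x11347 → wrap carry → 0x1348
  0x1348 + 0x7166 = 0x084AE
One's-complement sum = 0x84AE.
Checksum = ~0x84AE & 0xFFFF = 0x7B51.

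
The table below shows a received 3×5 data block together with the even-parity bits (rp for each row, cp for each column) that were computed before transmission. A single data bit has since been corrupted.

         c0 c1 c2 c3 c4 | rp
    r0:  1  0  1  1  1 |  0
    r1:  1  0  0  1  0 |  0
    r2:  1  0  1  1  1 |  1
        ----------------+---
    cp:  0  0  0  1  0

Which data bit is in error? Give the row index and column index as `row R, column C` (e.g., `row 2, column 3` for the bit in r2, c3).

Recompute each row's even parity and compare to rp:
  r0: data parity 0, sent rp 0 → ok
  r1: data parity 0, sent rp 0 → ok
  r2: data parity 0, sent rp 1 → mismatch
Recompute each column's even parity and compare to cp:
  c0: data parity 1, sent cp 0 → mismatch
  c1: data parity 0, sent cp 0 → ok
  c2: data parity 0, sent cp 0 → ok
  c3: data parity 1, sent cp 1 → ok
  c4: data parity 0, sent cp 0 → ok
Exactly one row (r2) and one column (c0) fail → the flipped bit is at their intersection.

row 2, column 0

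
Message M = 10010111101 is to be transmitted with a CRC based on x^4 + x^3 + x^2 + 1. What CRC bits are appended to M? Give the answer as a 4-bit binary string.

Append 4 zeros: 100101111010000. Divide by 11101 (XOR where the leading bit is 1):
  pos 0: 10010 XOR 11101 = 01111
  pos 1: 11111 XOR 11101 = 00010
  pos 4: 10111 XOR 11101 = 01010
  pos 5: 10100 XOR 11101 = 01001
  pos 6: 10011 XOR 11101 = 01110
  pos 7: 11100 XOR 11101 = 00001
Remainder (last 4 bits) = 1000. This is the CRC / FCS.

1000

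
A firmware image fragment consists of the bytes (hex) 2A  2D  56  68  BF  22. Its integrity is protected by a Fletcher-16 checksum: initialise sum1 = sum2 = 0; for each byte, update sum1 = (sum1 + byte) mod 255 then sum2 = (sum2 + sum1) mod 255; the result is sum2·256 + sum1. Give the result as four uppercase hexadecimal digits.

13F7

Running sums (mod 255):
  after byte 0 (2A): sum1=42, sum2=42
  after byte 1 (2D): sum1=87, sum2=129
  after byte 2 (56): sum1=173, sum2=47
  after byte 3 (68): sum1=22, sum2=69
  after byte 4 (BF): sum1=213, sum2=27
  after byte 5 (22): sum1=247, sum2=19
Checksum = sum2·256 + sum1 = 19·256 + 247 = 5111 = 0x13F7.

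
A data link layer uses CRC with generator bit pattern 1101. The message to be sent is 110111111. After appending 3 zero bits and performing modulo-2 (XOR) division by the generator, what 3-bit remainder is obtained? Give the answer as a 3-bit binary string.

Append 3 zeros: 110111111000. Divide by 1101 (XOR where the leading bit is 1):
  pos 0: 1101 XOR 1101 = 0000
  pos 4: 1111 XOR 1101 = 0010
  pos 6: 1010 XOR 1101 = 0111
  pos 7: 1110 XOR 1101 = 0011
Remainder (last 3 bits) = 110. This is the CRC / FCS.

110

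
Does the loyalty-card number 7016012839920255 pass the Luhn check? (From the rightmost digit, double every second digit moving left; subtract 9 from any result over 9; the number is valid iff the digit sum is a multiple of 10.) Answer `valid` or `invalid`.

From the right, keep odd positions and double even positions (subtract 9 from any doubled value over 9):
  doubled (positions 2,4,...): 1 0 9 6 4 0 2 5 → sum 27
  kept (positions 1,3,...): 5 2 2 9 8 1 6 0 → sum 33
Total = 60.
60 mod 10 = 0, so the number is valid.

valid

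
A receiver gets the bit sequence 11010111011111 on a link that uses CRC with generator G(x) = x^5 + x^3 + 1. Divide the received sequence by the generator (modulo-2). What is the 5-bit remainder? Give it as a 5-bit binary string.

00010

Modulo-2 division of 11010111011111 by 101001:
  pos 0: 110101 XOR 101001 = 011100
  pos 1: 111001 XOR 101001 = 010000
  pos 2: 100001 XOR 101001 = 001000
  pos 4: 100001 XOR 101001 = 001000
  pos 6: 100011 XOR 101001 = 001010
  pos 8: 101011 XOR 101001 = 000010
Remainder = 00010 (nonzero — an error is detected).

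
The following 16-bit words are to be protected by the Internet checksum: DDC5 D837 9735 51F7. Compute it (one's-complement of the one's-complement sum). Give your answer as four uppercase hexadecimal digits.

One's-complement addition (fold any carry out of bit 15 back into bit 0):
  0xDDC5 + 0xD837 = 0x1B5FC → wrap carry → 0xB5FD
  0xB5FD + 0x9735 = 0x14D32 → wrap carry → 0x4D33
  0x4D33 + 0x51F7 = 0x09F2A
One's-complement sum = 0x9F2A.
Checksum = ~0x9F2A & 0xFFFF = 0x60D5.

60D5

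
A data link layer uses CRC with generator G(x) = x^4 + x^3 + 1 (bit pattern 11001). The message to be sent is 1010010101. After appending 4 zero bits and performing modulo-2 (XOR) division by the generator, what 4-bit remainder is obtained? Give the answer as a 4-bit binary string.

0011

Append 4 zeros: 10100101010000. Divide by 11001 (XOR where the leading bit is 1):
  pos 0: 10100 XOR 11001 = 01101
  pos 1: 11011 XOR 11001 = 00010
  pos 4: 10010 XOR 11001 = 01011
  pos 5: 10111 XOR 11001 = 01110
  pos 6: 11100 XOR 11001 = 00101
  pos 8: 10100 XOR 11001 = 01101
  pos 9: 11010 XOR 11001 = 00011
Remainder (last 4 bits) = 0011. This is the CRC / FCS.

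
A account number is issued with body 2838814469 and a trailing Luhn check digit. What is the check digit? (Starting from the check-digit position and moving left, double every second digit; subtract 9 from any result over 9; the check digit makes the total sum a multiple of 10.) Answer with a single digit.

4

Partial digits right→left: 9 6 4 4 1 8 8 3 8 2
Double every second digit counting from the check-digit position (so the 1st, 3rd, 5th, ... of the partial from the right).
  doubled (with −9 where >9): 9 8 2 7 7 → sum 33
  kept as-is: 6 4 8 3 2 → sum 23
Total = 33 + 23 = 56.
Check digit = (10 − (56 mod 10)) mod 10 = 4.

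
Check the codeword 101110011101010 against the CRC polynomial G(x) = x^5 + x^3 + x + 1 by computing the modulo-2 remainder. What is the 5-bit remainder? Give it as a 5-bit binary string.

00001

Modulo-2 division of 101110011101010 by 101011:
  pos 0: 101110 XOR 101011 = 000101
  pos 3: 101011 XOR 101011 = 000000
  pos 9: 101010 XOR 101011 = 000001
Remainder = 00001 (nonzero — an error is detected).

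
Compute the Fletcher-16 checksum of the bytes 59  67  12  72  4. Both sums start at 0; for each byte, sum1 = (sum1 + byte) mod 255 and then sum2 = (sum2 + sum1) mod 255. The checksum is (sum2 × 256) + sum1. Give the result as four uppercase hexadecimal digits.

EDD6

Running sums (mod 255):
  after byte 0 (59): sum1=59, sum2=59
  after byte 1 (67): sum1=126, sum2=185
  after byte 2 (12): sum1=138, sum2=68
  after byte 3 (72): sum1=210, sum2=23
  after byte 4 (4): sum1=214, sum2=237
Checksum = sum2·256 + sum1 = 237·256 + 214 = 60886 = 0xEDD6.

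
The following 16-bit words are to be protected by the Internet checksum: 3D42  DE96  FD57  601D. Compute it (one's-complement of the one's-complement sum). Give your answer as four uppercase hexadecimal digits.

86B1

One's-complement addition (fold any carry out of bit 15 back into bit 0):
  0x3D42 + 0xDE96 = 0x11BD8 → wrap carry → 0x1BD9
  0x1BD9 + 0xFD57 = 0x11930 → wrap carry → 0x1931
  0x1931 + 0x601D = 0x0794E
One's-complement sum = 0x794E.
Checksum = ~0x794E & 0xFFFF = 0x86B1.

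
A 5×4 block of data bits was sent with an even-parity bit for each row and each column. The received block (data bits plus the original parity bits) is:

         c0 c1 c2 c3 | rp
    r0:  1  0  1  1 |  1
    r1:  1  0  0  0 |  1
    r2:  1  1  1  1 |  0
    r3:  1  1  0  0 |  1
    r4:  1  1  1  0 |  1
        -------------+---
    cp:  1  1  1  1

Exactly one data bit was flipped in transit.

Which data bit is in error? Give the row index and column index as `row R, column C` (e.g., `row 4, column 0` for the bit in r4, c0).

row 3, column 3

Recompute each row's even parity and compare to rp:
  r0: data parity 1, sent rp 1 → ok
  r1: data parity 1, sent rp 1 → ok
  r2: data parity 0, sent rp 0 → ok
  r3: data parity 0, sent rp 1 → mismatch
  r4: data parity 1, sent rp 1 → ok
Recompute each column's even parity and compare to cp:
  c0: data parity 1, sent cp 1 → ok
  c1: data parity 1, sent cp 1 → ok
  c2: data parity 1, sent cp 1 → ok
  c3: data parity 0, sent cp 1 → mismatch
Exactly one row (r3) and one column (c3) fail → the flipped bit is at their intersection.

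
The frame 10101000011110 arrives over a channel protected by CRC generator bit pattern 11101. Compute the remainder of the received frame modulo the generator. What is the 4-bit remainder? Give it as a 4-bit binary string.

0100

Modulo-2 division of 10101000011110 by 11101:
  pos 0: 10101 XOR 11101 = 01000
  pos 1: 10000 XOR 11101 = 01101
  pos 2: 11010 XOR 11101 = 00111
  pos 4: 11100 XOR 11101 = 00001
  pos 8: 11111 XOR 11101 = 00010
Remainder = 0100 (nonzero — an error is detected).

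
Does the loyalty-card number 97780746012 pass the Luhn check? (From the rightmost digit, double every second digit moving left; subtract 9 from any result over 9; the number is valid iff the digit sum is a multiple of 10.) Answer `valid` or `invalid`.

invalid

From the right, keep odd positions and double even positions (subtract 9 from any doubled value over 9):
  doubled (positions 2,4,...): 2 3 5 7 5 → sum 22
  kept (positions 1,3,...): 2 0 4 0 7 9 → sum 22
Total = 44.
44 mod 10 = 4, so the number is invalid.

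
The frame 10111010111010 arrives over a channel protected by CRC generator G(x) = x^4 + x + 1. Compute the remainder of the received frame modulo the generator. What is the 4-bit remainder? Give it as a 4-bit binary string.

1010

Modulo-2 division of 10111010111010 by 10011:
  pos 0: 10111 XOR 10011 = 00100
  pos 2: 10001 XOR 10011 = 00010
  pos 5: 10011 XOR 10011 = 00000
Remainder = 1010 (nonzero — an error is detected).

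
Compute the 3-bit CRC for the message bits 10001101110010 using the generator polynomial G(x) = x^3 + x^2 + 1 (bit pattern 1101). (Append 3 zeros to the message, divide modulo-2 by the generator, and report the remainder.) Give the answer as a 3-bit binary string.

Append 3 zeros: 10001101110010000. Divide by 1101 (XOR where the leading bit is 1):
  pos 0: 1000 XOR 1101 = 0101
  pos 1: 1011 XOR 1101 = 0110
  pos 2: 1101 XOR 1101 = 0000
  pos 7: 1110 XOR 1101 = 0011
  pos 9: 1101 XOR 1101 = 0000
Remainder (last 3 bits) = 000. This is the CRC / FCS.

000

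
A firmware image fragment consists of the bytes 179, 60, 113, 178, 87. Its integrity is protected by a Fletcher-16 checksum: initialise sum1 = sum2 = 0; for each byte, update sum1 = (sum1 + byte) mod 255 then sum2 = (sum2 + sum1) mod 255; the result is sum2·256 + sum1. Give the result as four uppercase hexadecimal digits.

Running sums (mod 255):
  after byte 0 (179): sum1=179, sum2=179
  after byte 1 (60): sum1=239, sum2=163
  after byte 2 (113): sum1=97, sum2=5
  after byte 3 (178): sum1=20, sum2=25
  after byte 4 (87): sum1=107, sum2=132
Checksum = sum2·256 + sum1 = 132·256 + 107 = 33899 = 0x846B.

846B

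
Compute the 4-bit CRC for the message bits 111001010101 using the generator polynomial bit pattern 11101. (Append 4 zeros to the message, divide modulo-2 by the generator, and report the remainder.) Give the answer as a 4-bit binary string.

0100

Append 4 zeros: 1110010101010000. Divide by 11101 (XOR where the leading bit is 1):
  pos 0: 11100 XOR 11101 = 00001
  pos 4: 11010 XOR 11101 = 00111
  pos 6: 11110 XOR 11101 = 00011
  pos 9: 11100 XOR 11101 = 00001
Remainder (last 4 bits) = 0100. This is the CRC / FCS.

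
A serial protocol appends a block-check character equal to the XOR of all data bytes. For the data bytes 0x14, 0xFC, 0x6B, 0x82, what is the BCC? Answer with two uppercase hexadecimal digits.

XOR the bytes together:
  start with 0x14
  0x14 ⊕ 0xFC = 0xE8
  0xE8 ⊕ 0x6B = 0x83
  0x83 ⊕ 0x82 = 0x01

01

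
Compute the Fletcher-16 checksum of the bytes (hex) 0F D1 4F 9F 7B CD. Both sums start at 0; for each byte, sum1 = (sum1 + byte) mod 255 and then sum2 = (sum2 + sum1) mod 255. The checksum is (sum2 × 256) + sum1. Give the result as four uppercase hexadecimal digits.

5419

Running sums (mod 255):
  after byte 0 (0F): sum1=15, sum2=15
  after byte 1 (D1): sum1=224, sum2=239
  after byte 2 (4F): sum1=48, sum2=32
  after byte 3 (9F): sum1=207, sum2=239
  after byte 4 (7B): sum1=75, sum2=59
  after byte 5 (CD): sum1=25, sum2=84
Checksum = sum2·256 + sum1 = 84·256 + 25 = 21529 = 0x5419.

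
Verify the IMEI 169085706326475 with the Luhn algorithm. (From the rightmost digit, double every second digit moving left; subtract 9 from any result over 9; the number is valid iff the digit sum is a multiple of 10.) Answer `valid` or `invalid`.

valid

From the right, keep odd positions and double even positions (subtract 9 from any doubled value over 9):
  doubled (positions 2,4,...): 5 3 6 0 1 0 3 → sum 18
  kept (positions 1,3,...): 5 4 2 6 7 8 9 1 → sum 42
Total = 60.
60 mod 10 = 0, so the number is valid.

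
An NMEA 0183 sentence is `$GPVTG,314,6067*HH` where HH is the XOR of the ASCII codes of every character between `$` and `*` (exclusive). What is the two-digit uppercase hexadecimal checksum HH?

XOR the ASCII codes of the payload characters:
  'G' = 0x47 → acc = 0x47
  'P' = 0x50 → acc = 0x17
  'V' = 0x56 → acc = 0x41
  'T' = 0x54 → acc = 0x15
  'G' = 0x47 → acc = 0x52
  ',' = 0x2C → acc = 0x7E
  '3' = 0x33 → acc = 0x4D
  '1' = 0x31 → acc = 0x7C
  '4' = 0x34 → acc = 0x48
  ',' = 0x2C → acc = 0x64
  '6' = 0x36 → acc = 0x52
  '0' = 0x30 → acc = 0x62
  '6' = 0x36 → acc = 0x54
  '7' = 0x37 → acc = 0x63
Checksum = 0x63.

63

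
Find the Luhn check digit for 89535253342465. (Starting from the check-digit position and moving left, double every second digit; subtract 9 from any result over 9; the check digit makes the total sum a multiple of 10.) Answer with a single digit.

4

Partial digits right→left: 5 6 4 2 4 3 3 5 2 5 3 5 9 8
Double every second digit counting from the check-digit position (so the 1st, 3rd, 5th, ... of the partial from the right).
  doubled (with −9 where >9): 1 8 8 6 4 6 9 → sum 42
  kept as-is: 6 2 3 5 5 5 8 → sum 34
Total = 42 + 34 = 76.
Check digit = (10 − (76 mod 10)) mod 10 = 4.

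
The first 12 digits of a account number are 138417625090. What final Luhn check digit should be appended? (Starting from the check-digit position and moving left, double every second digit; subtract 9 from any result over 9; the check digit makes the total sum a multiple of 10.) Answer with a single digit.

Partial digits right→left: 0 9 0 5 2 6 7 1 4 8 3 1
Double every second digit counting from the check-digit position (so the 1st, 3rd, 5th, ... of the partial from the right).
  doubled (with −9 where >9): 0 0 4 5 8 6 → sum 23
  kept as-is: 9 5 6 1 8 1 → sum 30
Total = 23 + 30 = 53.
Check digit = (10 − (53 mod 10)) mod 10 = 7.

7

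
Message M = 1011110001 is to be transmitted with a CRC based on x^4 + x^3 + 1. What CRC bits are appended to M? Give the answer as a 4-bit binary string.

Append 4 zeros: 10111100010000. Divide by 11001 (XOR where the leading bit is 1):
  pos 0: 10111 XOR 11001 = 01110
  pos 1: 11101 XOR 11001 = 00100
  pos 3: 10000 XOR 11001 = 01001
  pos 4: 10010 XOR 11001 = 01011
  pos 5: 10111 XOR 11001 = 01110
  pos 6: 11100 XOR 11001 = 00101
  pos 8: 10100 XOR 11001 = 01101
  pos 9: 11010 XOR 11001 = 00011
Remainder (last 4 bits) = 0011. This is the CRC / FCS.

0011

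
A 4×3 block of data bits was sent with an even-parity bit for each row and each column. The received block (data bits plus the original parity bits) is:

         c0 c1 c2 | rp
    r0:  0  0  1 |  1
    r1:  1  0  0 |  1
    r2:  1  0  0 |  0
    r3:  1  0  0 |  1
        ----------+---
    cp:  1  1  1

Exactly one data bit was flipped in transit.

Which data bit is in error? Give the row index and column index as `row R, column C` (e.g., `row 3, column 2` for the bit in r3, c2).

row 2, column 1

Recompute each row's even parity and compare to rp:
  r0: data parity 1, sent rp 1 → ok
  r1: data parity 1, sent rp 1 → ok
  r2: data parity 1, sent rp 0 → mismatch
  r3: data parity 1, sent rp 1 → ok
Recompute each column's even parity and compare to cp:
  c0: data parity 1, sent cp 1 → ok
  c1: data parity 0, sent cp 1 → mismatch
  c2: data parity 1, sent cp 1 → ok
Exactly one row (r2) and one column (c1) fail → the flipped bit is at their intersection.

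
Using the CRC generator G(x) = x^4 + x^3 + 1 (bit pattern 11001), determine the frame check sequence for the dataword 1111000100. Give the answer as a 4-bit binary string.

1101

Append 4 zeros: 11110001000000. Divide by 11001 (XOR where the leading bit is 1):
  pos 0: 11110 XOR 11001 = 00111
  pos 2: 11100 XOR 11001 = 00101
  pos 4: 10110 XOR 11001 = 01111
  pos 5: 11110 XOR 11001 = 00111
  pos 7: 11100 XOR 11001 = 00101
  pos 9: 10100 XOR 11001 = 01101
Remainder (last 4 bits) = 1101. This is the CRC / FCS.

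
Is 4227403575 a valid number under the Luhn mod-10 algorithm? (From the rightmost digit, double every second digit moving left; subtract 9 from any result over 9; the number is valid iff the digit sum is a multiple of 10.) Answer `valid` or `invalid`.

valid

From the right, keep odd positions and double even positions (subtract 9 from any doubled value over 9):
  doubled (positions 2,4,...): 5 6 8 4 8 → sum 31
  kept (positions 1,3,...): 5 5 0 7 2 → sum 19
Total = 50.
50 mod 10 = 0, so the number is valid.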